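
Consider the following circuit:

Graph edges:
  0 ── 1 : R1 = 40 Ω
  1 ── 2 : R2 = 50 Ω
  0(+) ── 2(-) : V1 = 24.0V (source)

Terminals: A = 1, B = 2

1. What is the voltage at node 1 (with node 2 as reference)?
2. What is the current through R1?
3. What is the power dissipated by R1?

Nodal analysis, taking node 2 as the 0 V reference.
Source V1 fixes V_0 = 24 V.
KCL at each unknown node (sum of currents leaving = 0; resistances in Ω):
  Node 1: (V_1 - 24)/40 + (V_1 - 0)/50 = 0
Collecting terms: 0.045 × V_1 = 0.6  =>  V_1 = 13.33 V
Part 1:
  Read off the nodal solution: V_1 = 13.33 V
Part 2:
  I_R1 = (V_0 - V_1)/R1 = (24 - 13.33)/40 = 0.2667 A
  Magnitude: I_R1 = 0.2667 A
Part 3:
  I_R1 = (V_0 - V_1)/R1 = (24 - 13.33)/40 = 0.2667 A
  P_R1 = I_R1² × R1 = (0.2667)² × 40 = 2.844 W

Final answers:
1. V_1 = 13.33 V
2. I_R1 = 0.2667 A
3. P_R1 = 2.844 W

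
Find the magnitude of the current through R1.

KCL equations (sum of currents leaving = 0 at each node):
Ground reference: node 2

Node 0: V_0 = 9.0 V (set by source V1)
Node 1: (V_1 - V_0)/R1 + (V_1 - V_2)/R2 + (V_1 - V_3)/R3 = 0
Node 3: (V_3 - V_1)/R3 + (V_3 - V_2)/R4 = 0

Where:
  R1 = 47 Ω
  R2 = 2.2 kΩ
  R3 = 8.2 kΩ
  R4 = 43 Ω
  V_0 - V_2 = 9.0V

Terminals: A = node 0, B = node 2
Nodal analysis, taking node 2 as the 0 V reference.
Source V1 fixes V_0 = 9 V.
KCL at each unknown node (sum of currents leaving = 0; resistances in Ω):
  Node 1: (V_1 - 9)/47 + (V_1 - 0)/2200 + (V_1 - V_3)/8200 = 0
  Node 3: (V_3 - V_1)/8200 + (V_3 - 0)/43 = 0
Collecting terms (coefficients in siemens):
  0.02185·V_1 - 0.000122·V_3 = 0.1915
  0.02338·V_3 - 0.000122·V_1 = 0
Determinant D = (0.02185)(0.02338) - (-0.000122)(-0.000122) = 0.0005109
V_1 = [(0.1915)(0.02338) - (-0.000122)(0)]/D = 8.763 V
V_3 = [(0.02185)(0) - (0.1915)(-0.000122)]/D = 0.04571 V
I_R1 = (V_0 - V_1)/R1 = (9 - 8.763)/47 = 0.005046 A
|I_R1| = 0.005046 A

Final answer: |I_R1| = 0.005046 A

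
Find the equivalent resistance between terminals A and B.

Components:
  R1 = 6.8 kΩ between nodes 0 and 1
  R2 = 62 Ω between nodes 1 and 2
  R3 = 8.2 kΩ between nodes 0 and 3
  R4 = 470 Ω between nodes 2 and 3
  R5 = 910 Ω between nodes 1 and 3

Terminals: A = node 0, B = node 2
The network is not a plain series/parallel combination. Inject a 1 A test current into terminal A (node 0) and return it from terminal B (node 2); then R_eq = V_A / (1 A).
Nodal analysis, taking node 2 as the 0 V reference.
Current source I_test pushes 1 A into node 0 and draws it out of node 2.
KCL at each unknown node (sum of currents leaving = 0; resistances in Ω):
  Node 0: (V_0 - V_1)/6800 + (V_0 - V_3)/8200 - 1 = 0
  Node 1: (V_1 - V_0)/6800 + (V_1 - 0)/62 + (V_1 - V_3)/910 = 0
  Node 3: (V_3 - V_0)/8200 + (V_3 - V_1)/910 + (V_3 - 0)/470 = 0
Collecting terms (coefficients in siemens):
  0.000269·V_0 - 0.0001471·V_1 - 0.000122·V_3 = 1
  0.01737·V_1 - 0.0001471·V_0 - 0.001099·V_3 = 0
  0.003349·V_3 - 0.000122·V_0 - 0.001099·V_1 = 0
Solving these 3 simultaneous equations (Gaussian elimination) gives:
  V_0 = 3809 V, V_1 = 41.89 V, V_3 = 152.5 V
R_eq = V_0 / 1 A = 3809 Ω = 3.809 kΩ

Final answer: 3.809 kΩ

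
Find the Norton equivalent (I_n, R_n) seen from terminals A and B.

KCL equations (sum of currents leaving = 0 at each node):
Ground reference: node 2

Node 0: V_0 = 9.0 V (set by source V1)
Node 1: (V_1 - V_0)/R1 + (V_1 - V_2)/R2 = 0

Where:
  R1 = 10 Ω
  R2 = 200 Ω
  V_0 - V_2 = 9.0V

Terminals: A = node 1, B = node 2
Find the Thévenin equivalent first; then I_n = V_th/R_th and R_n = R_th.
Step 1 — V_th is the open-circuit voltage V_A - V_B (nothing connected across the terminals).
Nodal analysis, taking node 2 as the 0 V reference.
Source V1 fixes V_0 = 9 V.
KCL at each unknown node (sum of currents leaving = 0; resistances in Ω):
  Node 1: (V_1 - 9)/10 + (V_1 - 0)/200 = 0
Collecting terms: 0.105 × V_1 = 0.9  =>  V_1 = 8.571 V
V_th = V_1 - V_2 = 8.571 - 0 = 8.571 V
Step 2 — R_th: zero the source — replace V1 by a short circuit (node 2 merges into node 0) — and find the resistance seen between A (node 1) and B (node 0).
Reduce the network between node 1 (A) and node 0 (B) by series/parallel combination:
  Rp1 = R1 ‖ R2 (parallel, both between nodes 0 and 1) = 1/(1/10 + 1/200) = 9.524 Ω
R_th = 9.524 Ω
I_n = V_th/R_th = 8.571/9.524 = 0.9 A, and R_n = R_th = 9.524 Ω

Final answer: I_n = 0.9 A, R_n = 9.524 Ω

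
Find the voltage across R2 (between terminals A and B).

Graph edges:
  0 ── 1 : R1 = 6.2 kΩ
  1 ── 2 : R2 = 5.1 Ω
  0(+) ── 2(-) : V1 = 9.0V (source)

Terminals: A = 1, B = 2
R1 and R2 are in series across V1 (node 0 → node 1 → node 2), and the output A–B is taken across R2, so this is a voltage divider.
Series current: I = V1/(R1 + R2) = 9/(6200 + 5.1) = 9/6205 = 0.00145 A
V_R2 = I × R2 = V1 × R2/(R1 + R2) = 9 × 5.1/6205 = 0.007397 V

Final answer: 0.007397 V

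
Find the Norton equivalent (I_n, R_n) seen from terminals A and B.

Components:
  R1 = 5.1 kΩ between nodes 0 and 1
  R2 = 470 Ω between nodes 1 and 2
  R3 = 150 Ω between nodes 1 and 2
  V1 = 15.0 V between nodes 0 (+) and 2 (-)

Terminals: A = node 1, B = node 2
Find the Thévenin equivalent first; then I_n = V_th/R_th and R_n = R_th.
Step 1 — V_th is the open-circuit voltage V_A - V_B (nothing connected across the terminals).
Nodal analysis, taking node 2 as the 0 V reference.
Source V1 fixes V_0 = 15 V.
KCL at each unknown node (sum of currents leaving = 0; resistances in Ω):
  Node 1: (V_1 - 15)/5100 + (V_1 - 0)/470 + (V_1 - 0)/150 = 0
Collecting terms: 0.00899 × V_1 = 0.002941  =>  V_1 = 0.3271 V
V_th = V_1 - V_2 = 0.3271 - 0 = 0.3271 V
Step 2 — R_th: zero the source — replace V1 by a short circuit (node 2 merges into node 0) — and find the resistance seen between A (node 1) and B (node 0).
Reduce the network between node 1 (A) and node 0 (B) by series/parallel combination:
  Rp1 = R1 ‖ R2 ‖ R3 (parallel, all between nodes 0 and 1) = 1/(1/5100 + 1/470 + 1/150) = 111.2 Ω
R_th = 111.2 Ω
I_n = V_th/R_th = 0.3271/111.2 = 0.002941 A, and R_n = R_th = 111.2 Ω

Final answer: I_n = 0.002941 A, R_n = 111.2 Ω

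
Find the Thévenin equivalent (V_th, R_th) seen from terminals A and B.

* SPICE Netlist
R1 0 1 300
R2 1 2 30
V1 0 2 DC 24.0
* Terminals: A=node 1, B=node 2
Step 1 — V_th is the open-circuit voltage V_A - V_B (nothing connected across the terminals).
Nodal analysis, taking node 2 as the 0 V reference.
Source V1 fixes V_0 = 24 V.
KCL at each unknown node (sum of currents leaving = 0; resistances in Ω):
  Node 1: (V_1 - 24)/300 + (V_1 - 0)/30 = 0
Collecting terms: 0.03667 × V_1 = 0.08  =>  V_1 = 2.182 V
V_th = V_1 - V_2 = 2.182 - 0 = 2.182 V
Step 2 — R_th: zero the source — replace V1 by a short circuit (node 2 merges into node 0) — and find the resistance seen between A (node 1) and B (node 0).
Reduce the network between node 1 (A) and node 0 (B) by series/parallel combination:
  Rp1 = R1 ‖ R2 (parallel, both between nodes 0 and 1) = 1/(1/300 + 1/30) = 27.27 Ω
R_th = 27.27 Ω

Final answer: V_th = 2.182 V, R_th = 27.27 Ω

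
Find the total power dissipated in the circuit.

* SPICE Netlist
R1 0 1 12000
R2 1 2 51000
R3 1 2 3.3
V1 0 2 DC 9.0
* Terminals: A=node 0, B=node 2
Nodal analysis, taking node 2 as the 0 V reference.
Source V1 fixes V_0 = 9 V.
KCL at each unknown node (sum of currents leaving = 0; resistances in Ω):
  Node 1: (V_1 - 9)/12000 + (V_1 - 0)/51000 + (V_1 - 0)/3.3 = 0
Collecting terms: 0.3031 × V_1 = 0.00075  =>  V_1 = 0.002474 V
Power in each resistor, P = (ΔV)²/R:
  P_R1 = (9 - 0.002474)²/12000 = 0.006746 W
  P_R2 = (0.002474 - 0)²/51000 = 0.00000000012 W
  P_R3 = (0.002474 - 0)²/3.3 = 0.000001855 W
P_total = P_R1 + P_R2 + P_R3 = 0.006748 W

Final answer: 0.006748 W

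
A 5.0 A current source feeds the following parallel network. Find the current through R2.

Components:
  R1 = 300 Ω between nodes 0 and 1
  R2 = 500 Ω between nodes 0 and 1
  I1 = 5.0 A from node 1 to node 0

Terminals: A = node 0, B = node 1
All resistors sit directly between nodes 0 and 1, so they are in parallel and share one voltage V; the full source current 5 A splits among them.
1/R_par = 1/300 + 1/500 = 0.005333 S  =>  R_par = 187.5 Ω
V = I × R_par = 5 × 187.5 = 937.5 V
I_R2 = V/R2 = 937.5/500 = 1.875 A

Final answer: 1.875 A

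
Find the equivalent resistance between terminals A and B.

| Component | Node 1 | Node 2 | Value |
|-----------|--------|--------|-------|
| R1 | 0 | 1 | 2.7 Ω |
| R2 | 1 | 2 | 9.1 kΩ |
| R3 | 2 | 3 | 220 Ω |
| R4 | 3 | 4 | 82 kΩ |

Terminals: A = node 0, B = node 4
Reduce the network between node 0 (A) and node 4 (B) by series/parallel combination:
  Rs1 = R1 + R2 (series, joined only at node 1) = 2.7 + 9100 = 9103 Ω
  Rs2 = R3 + Rs1 (series, joined only at node 2) = 220 + 9103 = 9323 Ω
  Rs3 = R4 + Rs2 (series, joined only at node 3) = 82000 + 9323 = 91320 Ω
R_eq = 91.32 kΩ

Final answer: 91.32 kΩ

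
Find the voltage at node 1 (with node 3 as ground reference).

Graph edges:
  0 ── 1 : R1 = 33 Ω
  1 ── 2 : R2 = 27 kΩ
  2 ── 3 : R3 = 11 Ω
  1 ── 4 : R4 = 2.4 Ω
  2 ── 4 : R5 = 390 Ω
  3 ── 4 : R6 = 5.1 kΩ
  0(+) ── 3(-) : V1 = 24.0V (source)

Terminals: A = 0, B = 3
Nodal analysis, taking node 3 as the 0 V reference.
Source V1 fixes V_0 = 24 V.
KCL at each unknown node (sum of currents leaving = 0; resistances in Ω):
  Node 1: (V_1 - 24)/33 + (V_1 - V_2)/27000 + (V_1 - V_4)/2.4 = 0
  Node 2: (V_2 - V_1)/27000 + (V_2 - 0)/11 + (V_2 - V_4)/390 = 0
  Node 4: (V_4 - V_1)/2.4 + (V_4 - V_2)/390 + (V_4 - 0)/5100 = 0
Collecting terms (coefficients in siemens):
  0.447·V_1 - 0.00003704·V_2 - 0.4167·V_4 = 0.7273
  0.09351·V_2 - 0.00003704·V_1 - 0.002564·V_4 = 0
  0.4194·V_4 - 0.4167·V_1 - 0.002564·V_2 = 0
Solving these 3 simultaneous equations (Gaussian elimination) gives:
  V_1 = 22.03 V, V_2 = 0.609 V, V_4 = 21.89 V
The requested potential is V_1 = 22.03 V.

Final answer: V_1 = 22.03 V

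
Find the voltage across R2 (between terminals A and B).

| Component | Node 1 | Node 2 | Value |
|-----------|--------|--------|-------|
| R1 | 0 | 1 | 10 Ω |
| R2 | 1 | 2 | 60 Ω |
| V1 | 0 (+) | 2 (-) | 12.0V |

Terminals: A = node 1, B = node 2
R1 and R2 are in series across V1 (node 0 → node 1 → node 2), and the output A–B is taken across R2, so this is a voltage divider.
Series current: I = V1/(R1 + R2) = 12/(10 + 60) = 12/70 = 0.1714 A
V_R2 = I × R2 = V1 × R2/(R1 + R2) = 12 × 60/70 = 10.29 V

Final answer: 10.29 V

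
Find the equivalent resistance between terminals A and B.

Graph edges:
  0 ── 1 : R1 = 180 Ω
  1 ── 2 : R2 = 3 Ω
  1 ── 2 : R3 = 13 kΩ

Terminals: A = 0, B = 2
Reduce the network between node 0 (A) and node 2 (B) by series/parallel combination:
  Rp1 = R2 ‖ R3 (parallel, both between nodes 1 and 2) = 1/(1/3 + 1/13000) = 2.999 Ω
  Rs1 = R1 + Rp1 (series, joined only at node 1) = 180 + 2.999 = 183 Ω
R_eq = 183 Ω

Final answer: 183 Ω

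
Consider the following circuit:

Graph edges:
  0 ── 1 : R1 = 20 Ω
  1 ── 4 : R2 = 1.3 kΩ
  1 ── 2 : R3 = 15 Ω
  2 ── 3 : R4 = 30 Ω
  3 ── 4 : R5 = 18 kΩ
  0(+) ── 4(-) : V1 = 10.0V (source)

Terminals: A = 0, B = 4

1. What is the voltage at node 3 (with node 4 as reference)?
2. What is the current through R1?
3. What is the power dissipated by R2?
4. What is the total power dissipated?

Nodal analysis, taking node 4 as the 0 V reference.
Source V1 fixes V_0 = 10 V.
KCL at each unknown node (sum of currents leaving = 0; resistances in Ω):
  Node 1: (V_1 - 10)/20 + (V_1 - 0)/1300 + (V_1 - V_2)/15 = 0
  Node 2: (V_2 - V_1)/15 + (V_2 - V_3)/30 = 0
  Node 3: (V_3 - V_2)/30 + (V_3 - 0)/18000 = 0
Collecting terms (coefficients in siemens):
  0.1174·V_1 - 0.06667·V_2 = 0.5
  0.1·V_2 - 0.06667·V_1 - 0.03333·V_3 = 0
  0.03339·V_3 - 0.03333·V_2 = 0
Solving these 3 simultaneous equations (Gaussian elimination) gives:
  V_1 = 9.838 V, V_2 = 9.83 V, V_3 = 9.813 V
Part 1:
  Read off the nodal solution: V_3 = 9.813 V
Part 2:
  I_R1 = (V_0 - V_1)/R1 = (10 - 9.838)/20 = 0.008113 A
  Magnitude: I_R1 = 0.008113 A
Part 3:
  I_R2 = (V_1 - V_4)/R2 = (9.838 - 0)/1300 = 0.007567 A
  P_R2 = I_R2² × R2 = (0.007567)² × 1300 = 0.07445 W
Part 4:
  Power in each resistor, P = (ΔV)²/R:
    P_R1 = (10 - 9.838)²/20 = 0.001316 W
    P_R2 = (9.838 - 0)²/1300 = 0.07445 W
    P_R3 = (9.838 - 9.83)²/15 = 0.000004458 W
    P_R4 = (9.83 - 9.813)²/30 = 0.000008917 W
    P_R5 = (9.813 - 0)²/18000 = 0.00535 W
  P_total = P_R1 + P_R2 + P_R3 + P_R4 + P_R5 = 0.08113 W

Final answers:
1. V_3 = 9.813 V
2. I_R1 = 0.008113 A
3. P_R2 = 0.07445 W
4. P_total = 0.08113 W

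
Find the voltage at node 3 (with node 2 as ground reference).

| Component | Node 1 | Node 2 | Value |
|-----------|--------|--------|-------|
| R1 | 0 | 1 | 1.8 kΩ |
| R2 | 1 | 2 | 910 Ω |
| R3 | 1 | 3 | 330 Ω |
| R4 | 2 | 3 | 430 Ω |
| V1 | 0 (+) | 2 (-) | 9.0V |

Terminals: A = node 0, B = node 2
Nodal analysis, taking node 2 as the 0 V reference.
Source V1 fixes V_0 = 9 V.
KCL at each unknown node (sum of currents leaving = 0; resistances in Ω):
  Node 1: (V_1 - 9)/1800 + (V_1 - 0)/910 + (V_1 - V_3)/330 = 0
  Node 3: (V_3 - V_1)/330 + (V_3 - 0)/430 = 0
Collecting terms (coefficients in siemens):
  0.004685·V_1 - 0.00303·V_3 = 0.005
  0.005356·V_3 - 0.00303·V_1 = 0
Determinant D = (0.004685)(0.005356) - (-0.00303)(-0.00303) = 0.00001591
V_1 = [(0.005)(0.005356) - (-0.00303)(0)]/D = 1.683 V
V_3 = [(0.004685)(0) - (0.005)(-0.00303)]/D = 0.9524 V
The requested potential is V_3 = 0.9524 V.

Final answer: V_3 = 0.9524 V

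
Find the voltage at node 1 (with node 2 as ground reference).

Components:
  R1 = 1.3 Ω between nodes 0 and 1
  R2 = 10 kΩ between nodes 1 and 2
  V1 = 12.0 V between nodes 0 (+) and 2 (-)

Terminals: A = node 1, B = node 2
Nodal analysis, taking node 2 as the 0 V reference.
Source V1 fixes V_0 = 12 V.
KCL at each unknown node (sum of currents leaving = 0; resistances in Ω):
  Node 1: (V_1 - 12)/1.3 + (V_1 - 0)/10000 = 0
Collecting terms: 0.7693 × V_1 = 9.231  =>  V_1 = 12 V
The requested potential is V_1 = 12 V.

Final answer: V_1 = 12 V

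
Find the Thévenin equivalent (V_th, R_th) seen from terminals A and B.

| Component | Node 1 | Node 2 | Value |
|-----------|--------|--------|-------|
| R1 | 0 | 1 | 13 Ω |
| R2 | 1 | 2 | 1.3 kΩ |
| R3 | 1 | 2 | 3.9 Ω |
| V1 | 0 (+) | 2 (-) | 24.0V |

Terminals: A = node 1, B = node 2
Step 1 — V_th is the open-circuit voltage V_A - V_B (nothing connected across the terminals).
Nodal analysis, taking node 2 as the 0 V reference.
Source V1 fixes V_0 = 24 V.
KCL at each unknown node (sum of currents leaving = 0; resistances in Ω):
  Node 1: (V_1 - 24)/13 + (V_1 - 0)/1300 + (V_1 - 0)/3.9 = 0
Collecting terms: 0.3341 × V_1 = 1.846  =>  V_1 = 5.526 V
V_th = V_1 - V_2 = 5.526 - 0 = 5.526 V
Step 2 — R_th: zero the source — replace V1 by a short circuit (node 2 merges into node 0) — and find the resistance seen between A (node 1) and B (node 0).
Reduce the network between node 1 (A) and node 0 (B) by series/parallel combination:
  Rp1 = R1 ‖ R2 ‖ R3 (parallel, all between nodes 0 and 1) = 1/(1/13 + 1/1300 + 1/3.9) = 2.993 Ω
R_th = 2.993 Ω

Final answer: V_th = 5.526 V, R_th = 2.993 Ω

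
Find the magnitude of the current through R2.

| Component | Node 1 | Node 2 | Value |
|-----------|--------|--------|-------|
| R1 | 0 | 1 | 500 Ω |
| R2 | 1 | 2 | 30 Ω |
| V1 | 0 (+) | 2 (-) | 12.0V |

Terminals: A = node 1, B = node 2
Nodal analysis, taking node 2 as the 0 V reference.
Source V1 fixes V_0 = 12 V.
KCL at each unknown node (sum of currents leaving = 0; resistances in Ω):
  Node 1: (V_1 - 12)/500 + (V_1 - 0)/30 = 0
Collecting terms: 0.03533 × V_1 = 0.024  =>  V_1 = 0.6792 V
I_R2 = (V_1 - V_2)/R2 = (0.6792 - 0)/30 = 0.02264 A
|I_R2| = 0.02264 A

Final answer: |I_R2| = 0.02264 A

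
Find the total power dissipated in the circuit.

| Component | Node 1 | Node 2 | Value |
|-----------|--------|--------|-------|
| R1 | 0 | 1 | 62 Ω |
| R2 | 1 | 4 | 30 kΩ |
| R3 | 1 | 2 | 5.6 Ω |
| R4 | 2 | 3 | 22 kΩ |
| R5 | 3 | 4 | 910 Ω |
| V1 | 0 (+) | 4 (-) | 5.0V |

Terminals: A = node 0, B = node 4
Nodal analysis, taking node 4 as the 0 V reference.
Source V1 fixes V_0 = 5 V.
KCL at each unknown node (sum of currents leaving = 0; resistances in Ω):
  Node 1: (V_1 - 5)/62 + (V_1 - 0)/30000 + (V_1 - V_2)/5.6 = 0
  Node 2: (V_2 - V_1)/5.6 + (V_2 - V_3)/22000 = 0
  Node 3: (V_3 - V_2)/22000 + (V_3 - 0)/910 = 0
Collecting terms (coefficients in siemens):
  0.1947·V_1 - 0.1786·V_2 = 0.08065
  0.1786·V_2 - 0.1786·V_1 - 0.00004545·V_3 = 0
  0.001144·V_3 - 0.00004545·V_2 = 0
Solving these 3 simultaneous equations (Gaussian elimination) gives:
  V_1 = 4.976 V, V_2 = 4.975 V, V_3 = 0.1976 V
Power in each resistor, P = (ΔV)²/R:
  P_R1 = (5 - 4.976)²/62 = 0.000009096 W
  P_R2 = (4.976 - 0)²/30000 = 0.0008254 W
  P_R3 = (4.976 - 4.975)²/5.6 = 0.0000002641 W
  P_R4 = (4.975 - 0.1976)²/22000 = 0.001037 W
  P_R5 = (0.1976 - 0)²/910 = 0.00004291 W
P_total = P_R1 + P_R2 + P_R3 + P_R4 + P_R5 = 0.001915 W

Final answer: 0.001915 W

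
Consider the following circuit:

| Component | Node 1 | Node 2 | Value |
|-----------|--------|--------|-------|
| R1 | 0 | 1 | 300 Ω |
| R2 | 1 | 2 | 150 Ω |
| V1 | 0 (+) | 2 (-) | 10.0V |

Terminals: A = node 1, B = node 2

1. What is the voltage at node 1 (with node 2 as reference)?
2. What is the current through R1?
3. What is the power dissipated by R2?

Nodal analysis, taking node 2 as the 0 V reference.
Source V1 fixes V_0 = 10 V.
KCL at each unknown node (sum of currents leaving = 0; resistances in Ω):
  Node 1: (V_1 - 10)/300 + (V_1 - 0)/150 = 0
Collecting terms: 0.01 × V_1 = 0.03333  =>  V_1 = 3.333 V
Part 1:
  Read off the nodal solution: V_1 = 3.333 V
Part 2:
  I_R1 = (V_0 - V_1)/R1 = (10 - 3.333)/300 = 0.02222 A
  Magnitude: I_R1 = 0.02222 A
Part 3:
  I_R2 = (V_1 - V_2)/R2 = (3.333 - 0)/150 = 0.02222 A
  P_R2 = I_R2² × R2 = (0.02222)² × 150 = 0.07407 W

Final answers:
1. V_1 = 3.333 V
2. I_R1 = 0.02222 A
3. P_R2 = 0.07407 W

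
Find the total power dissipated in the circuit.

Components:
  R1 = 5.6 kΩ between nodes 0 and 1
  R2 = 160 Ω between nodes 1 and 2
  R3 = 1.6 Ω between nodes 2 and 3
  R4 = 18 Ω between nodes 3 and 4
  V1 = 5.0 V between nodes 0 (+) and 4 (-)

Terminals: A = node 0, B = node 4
Nodal analysis, taking node 4 as the 0 V reference.
Source V1 fixes V_0 = 5 V.
KCL at each unknown node (sum of currents leaving = 0; resistances in Ω):
  Node 1: (V_1 - 5)/5600 + (V_1 - V_2)/160 = 0
  Node 2: (V_2 - V_1)/160 + (V_2 - V_3)/1.6 = 0
  Node 3: (V_3 - V_2)/1.6 + (V_3 - 0)/18 = 0
Collecting terms (coefficients in siemens):
  0.006429·V_1 - 0.00625·V_2 = 0.0008929
  0.6312·V_2 - 0.00625·V_1 - 0.625·V_3 = 0
  0.6806·V_3 - 0.625·V_2 = 0
Solving these 3 simultaneous equations (Gaussian elimination) gives:
  V_1 = 0.1554 V, V_2 = 0.01696 V, V_3 = 0.01557 V
Power in each resistor, P = (ΔV)²/R:
  P_R1 = (5 - 0.1554)²/5600 = 0.004191 W
  P_R2 = (0.1554 - 0.01696)²/160 = 0.0001197 W
  P_R3 = (0.01696 - 0.01557)²/1.6 = 0.000001197 W
  P_R4 = (0.01557 - 0)²/18 = 0.00001347 W
P_total = P_R1 + P_R2 + P_R3 + P_R4 = 0.004326 W

Final answer: 0.004326 W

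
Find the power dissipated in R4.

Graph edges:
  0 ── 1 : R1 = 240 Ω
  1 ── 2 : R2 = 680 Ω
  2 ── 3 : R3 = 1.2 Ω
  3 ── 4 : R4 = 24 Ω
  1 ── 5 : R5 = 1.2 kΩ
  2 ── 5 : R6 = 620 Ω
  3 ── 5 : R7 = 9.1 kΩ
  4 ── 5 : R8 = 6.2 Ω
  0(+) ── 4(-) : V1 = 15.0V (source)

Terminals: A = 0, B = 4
Nodal analysis, taking node 4 as the 0 V reference.
Source V1 fixes V_0 = 15 V.
KCL at each unknown node (sum of currents leaving = 0; resistances in Ω):
  Node 1: (V_1 - 15)/240 + (V_1 - V_2)/680 + (V_1 - V_5)/1200 = 0
  Node 2: (V_2 - V_1)/680 + (V_2 - V_3)/1.2 + (V_2 - V_5)/620 = 0
  Node 3: (V_3 - V_2)/1.2 + (V_3 - 0)/24 + (V_3 - V_5)/9100 = 0
  Node 5: (V_5 - V_1)/1200 + (V_5 - V_2)/620 + (V_5 - V_3)/9100 + (V_5 - 0)/6.2 = 0
Collecting terms (coefficients in siemens):
  0.006471·V_1 - 0.001471·V_2 - 0.0008333·V_5 = 0.0625
  0.8364·V_2 - 0.001471·V_1 - 0.8333·V_3 - 0.001613·V_5 = 0
  0.8751·V_3 - 0.8333·V_2 - 0.0001099·V_5 = 0
  0.1638·V_5 - 0.0008333·V_1 - 0.001613·V_2 - 0.0001099·V_3 = 0
Solving these 4 simultaneous equations (Gaussian elimination) gives:
  V_1 = 9.742 V, V_2 = 0.3364 V, V_3 = 0.3203 V, V_5 = 0.05308 V
I_R4 = (V_3 - V_4)/R4 = (0.3203 - 0)/24 = 0.01335 A
P_R4 = I_R4² × R4 = (0.01335)² × 24 = 0.004275 W

Final answer: 0.004275 W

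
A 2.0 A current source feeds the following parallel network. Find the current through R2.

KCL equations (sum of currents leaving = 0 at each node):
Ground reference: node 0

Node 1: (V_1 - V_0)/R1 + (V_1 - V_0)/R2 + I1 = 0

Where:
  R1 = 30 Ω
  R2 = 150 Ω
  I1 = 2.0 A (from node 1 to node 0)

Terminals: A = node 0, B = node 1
All resistors sit directly between nodes 0 and 1, so they are in parallel and share one voltage V; the full source current 2 A splits among them.
1/R_par = 1/30 + 1/150 = 0.04 S  =>  R_par = 25 Ω
V = I × R_par = 2 × 25 = 50 V
I_R2 = V/R2 = 50/150 = 0.3333 A

Final answer: 0.3333 A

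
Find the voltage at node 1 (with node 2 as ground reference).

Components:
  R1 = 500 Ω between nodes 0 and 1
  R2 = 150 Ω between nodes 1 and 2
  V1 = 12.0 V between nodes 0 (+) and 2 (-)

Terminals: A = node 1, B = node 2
Nodal analysis, taking node 2 as the 0 V reference.
Source V1 fixes V_0 = 12 V.
KCL at each unknown node (sum of currents leaving = 0; resistances in Ω):
  Node 1: (V_1 - 12)/500 + (V_1 - 0)/150 = 0
Collecting terms: 0.008667 × V_1 = 0.024  =>  V_1 = 2.769 V
The requested potential is V_1 = 2.769 V.

Final answer: V_1 = 2.769 V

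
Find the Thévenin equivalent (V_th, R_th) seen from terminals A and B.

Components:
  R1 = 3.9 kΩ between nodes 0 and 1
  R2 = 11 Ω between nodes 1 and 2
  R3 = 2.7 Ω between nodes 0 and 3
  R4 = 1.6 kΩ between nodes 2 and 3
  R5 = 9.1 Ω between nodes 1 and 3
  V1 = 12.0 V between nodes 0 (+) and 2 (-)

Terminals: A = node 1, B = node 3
Step 1 — V_th is the open-circuit voltage V_A - V_B (nothing connected across the terminals).
Nodal analysis, taking node 2 as the 0 V reference.
Source V1 fixes V_0 = 12 V.
KCL at each unknown node (sum of currents leaving = 0; resistances in Ω):
  Node 1: (V_1 - 12)/3900 + (V_1 - 0)/11 + (V_1 - V_3)/9.1 = 0
  Node 3: (V_3 - 12)/2.7 + (V_3 - 0)/1600 + (V_3 - V_1)/9.1 = 0
Collecting terms (coefficients in siemens):
  0.2011·V_1 - 0.1099·V_3 = 0.003077
  0.4809·V_3 - 0.1099·V_1 = 4.444
Determinant D = (0.2011)(0.4809) - (-0.1099)(-0.1099) = 0.08461
V_1 = [(0.003077)(0.4809) - (-0.1099)(4.444)]/D = 5.79 V
V_3 = [(0.2011)(4.444) - (0.003077)(-0.1099)]/D = 10.57 V
V_th = V_1 - V_3 = 5.79 - 10.57 = -4.775 V
Step 2 — R_th: zero the source — replace V1 by a short circuit (node 2 merges into node 0) — and find the resistance seen between A (node 1) and B (node 3).
Reduce the network between node 1 (A) and node 3 (B) by series/parallel combination:
  Rp1 = R1 ‖ R2 (parallel, both between nodes 0 and 1) = 1/(1/3900 + 1/11) = 10.97 Ω
  Rp2 = R3 ‖ R4 (parallel, both between nodes 0 and 3) = 1/(1/2.7 + 1/1600) = 2.695 Ω
  Rs1 = Rp1 + Rp2 (series, joined only at node 0) = 10.97 + 2.695 = 13.66 Ω
  Rp3 = R5 ‖ Rs1 (parallel, both between nodes 1 and 3) = 1/(1/9.1 + 1/13.66) = 5.462 Ω
R_th = 5.462 Ω

Final answer: V_th = -4.775 V, R_th = 5.462 Ω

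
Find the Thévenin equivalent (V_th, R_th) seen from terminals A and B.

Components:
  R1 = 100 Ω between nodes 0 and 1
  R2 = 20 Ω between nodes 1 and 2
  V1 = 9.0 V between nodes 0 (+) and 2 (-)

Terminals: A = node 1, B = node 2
Step 1 — V_th is the open-circuit voltage V_A - V_B (nothing connected across the terminals).
Nodal analysis, taking node 2 as the 0 V reference.
Source V1 fixes V_0 = 9 V.
KCL at each unknown node (sum of currents leaving = 0; resistances in Ω):
  Node 1: (V_1 - 9)/100 + (V_1 - 0)/20 = 0
Collecting terms: 0.06 × V_1 = 0.09  =>  V_1 = 1.5 V
V_th = V_1 - V_2 = 1.5 - 0 = 1.5 V
Step 2 — R_th: zero the source — replace V1 by a short circuit (node 2 merges into node 0) — and find the resistance seen between A (node 1) and B (node 0).
Reduce the network between node 1 (A) and node 0 (B) by series/parallel combination:
  Rp1 = R1 ‖ R2 (parallel, both between nodes 0 and 1) = 1/(1/100 + 1/20) = 16.67 Ω
R_th = 16.67 Ω

Final answer: V_th = 1.5 V, R_th = 16.67 Ω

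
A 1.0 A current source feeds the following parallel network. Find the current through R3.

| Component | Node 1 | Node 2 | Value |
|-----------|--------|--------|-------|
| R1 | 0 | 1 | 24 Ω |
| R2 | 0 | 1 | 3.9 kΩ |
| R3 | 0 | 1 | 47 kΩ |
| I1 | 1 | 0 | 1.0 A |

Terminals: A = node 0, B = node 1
All resistors sit directly between nodes 0 and 1, so they are in parallel and share one voltage V; the full source current 1 A splits among them.
1/R_par = 1/24 + 1/3900 + 1/47000 = 0.04194 S  =>  R_par = 23.84 Ω
V = I × R_par = 1 × 23.84 = 23.84 V
I_R3 = V/R3 = 23.84/47000 = 0.0005073 A

Final answer: 0.0005073 A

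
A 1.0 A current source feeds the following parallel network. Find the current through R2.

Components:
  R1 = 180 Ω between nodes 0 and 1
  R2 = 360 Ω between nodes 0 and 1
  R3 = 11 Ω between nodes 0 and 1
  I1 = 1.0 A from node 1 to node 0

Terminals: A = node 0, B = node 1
All resistors sit directly between nodes 0 and 1, so they are in parallel and share one voltage V; the full source current 1 A splits among them.
1/R_par = 1/180 + 1/360 + 1/11 = 0.09924 S  =>  R_par = 10.08 Ω
V = I × R_par = 1 × 10.08 = 10.08 V
I_R2 = V/R2 = 10.08/360 = 0.02799 A

Final answer: 0.02799 A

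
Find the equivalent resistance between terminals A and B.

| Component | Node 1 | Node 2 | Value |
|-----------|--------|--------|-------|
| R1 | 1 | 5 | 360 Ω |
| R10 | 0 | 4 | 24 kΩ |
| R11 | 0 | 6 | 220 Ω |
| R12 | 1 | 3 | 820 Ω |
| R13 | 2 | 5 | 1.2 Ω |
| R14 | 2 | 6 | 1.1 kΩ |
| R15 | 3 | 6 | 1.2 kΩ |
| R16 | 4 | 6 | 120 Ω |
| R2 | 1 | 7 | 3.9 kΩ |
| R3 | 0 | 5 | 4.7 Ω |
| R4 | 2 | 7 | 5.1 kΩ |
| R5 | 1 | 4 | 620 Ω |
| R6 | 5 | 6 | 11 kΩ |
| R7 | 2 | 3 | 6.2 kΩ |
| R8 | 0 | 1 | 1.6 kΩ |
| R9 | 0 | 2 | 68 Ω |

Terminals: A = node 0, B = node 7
The network is not a plain series/parallel combination. Inject a 1 A test current into terminal A (node 0) and return it from terminal B (node 7); then R_eq = V_A / (1 A).
Nodal analysis, taking node 7 as the 0 V reference.
Current source I_test pushes 1 A into node 0 and draws it out of node 7.
KCL at each unknown node (sum of currents leaving = 0; resistances in Ω):
  Node 0: (V_0 - V_5)/4.7 + (V_0 - V_1)/1600 + (V_0 - V_2)/68 + (V_0 - V_4)/24000 + (V_0 - V_6)/220 - 1 = 0
  Node 1: (V_1 - V_0)/1600 + (V_1 - V_5)/360 + (V_1 - 0)/3900 + (V_1 - V_4)/620 + (V_1 - V_3)/820 = 0
  Node 2: (V_2 - V_0)/68 + (V_2 - 0)/5100 + (V_2 - V_3)/6200 + (V_2 - V_5)/1.2 + (V_2 - V_6)/1100 = 0
  Node 3: (V_3 - V_1)/820 + (V_3 - V_2)/6200 + (V_3 - V_6)/1200 = 0
  Node 4: (V_4 - V_0)/24000 + (V_4 - V_1)/620 + (V_4 - V_6)/120 = 0
  Node 5: (V_5 - V_0)/4.7 + (V_5 - V_1)/360 + (V_5 - V_2)/1.2 + (V_5 - V_6)/11000 = 0
  Node 6: (V_6 - V_0)/220 + (V_6 - V_2)/1100 + (V_6 - V_3)/1200 + (V_6 - V_4)/120 + (V_6 - V_5)/11000 = 0
Collecting terms (coefficients in siemens):
  0.2327·V_0 - 0.000625·V_1 - 0.01471·V_2 - 0.00004167·V_4 - 0.2128·V_5 - 0.004545·V_6 = 1
  0.006492·V_1 - 0.000625·V_0 - 0.00122·V_3 - 0.001613·V_4 - 0.002778·V_5 = 0
  0.8493·V_2 - 0.01471·V_0 - 0.0001613·V_3 - 0.8333·V_5 - 0.0009091·V_6 = 0
  0.002214·V_3 - 0.00122·V_1 - 0.0001613·V_2 - 0.0008333·V_6 = 0
  0.009988·V_4 - 0.00004167·V_0 - 0.001613·V_1 - 0.008333·V_6 = 0
  1.049·V_5 - 0.2128·V_0 - 0.002778·V_1 - 0.8333·V_2 - 0.00009091·V_6 = 0
  0.01471·V_6 - 0.004545·V_0 - 0.0009091·V_2 - 0.0008333·V_3 - 0.008333·V_4 - 0.00009091·V_5 = 0
Solving these 7 simultaneous equations (Gaussian elimination) gives:
  V_0 = 2278 V, V_1 = 2161 V, V_2 = 2274 V, V_3 = 2202 V
  V_4 = 2235 V, V_5 = 2274 V, V_6 = 2249 V
R_eq = V_0 / 1 A = 2278 Ω = 2.278 kΩ

Final answer: 2.278 kΩ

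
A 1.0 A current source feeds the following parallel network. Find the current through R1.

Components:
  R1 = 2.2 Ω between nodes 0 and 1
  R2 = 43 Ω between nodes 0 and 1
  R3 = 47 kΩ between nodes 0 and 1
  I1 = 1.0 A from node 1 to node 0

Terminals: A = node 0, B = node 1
All resistors sit directly between nodes 0 and 1, so they are in parallel and share one voltage V; the full source current 1 A splits among them.
1/R_par = 1/2.2 + 1/43 + 1/47000 = 0.4778 S  =>  R_par = 2.093 Ω
V = I × R_par = 1 × 2.093 = 2.093 V
I_R1 = V/R1 = 2.093/2.2 = 0.9513 A

Final answer: 0.9513 A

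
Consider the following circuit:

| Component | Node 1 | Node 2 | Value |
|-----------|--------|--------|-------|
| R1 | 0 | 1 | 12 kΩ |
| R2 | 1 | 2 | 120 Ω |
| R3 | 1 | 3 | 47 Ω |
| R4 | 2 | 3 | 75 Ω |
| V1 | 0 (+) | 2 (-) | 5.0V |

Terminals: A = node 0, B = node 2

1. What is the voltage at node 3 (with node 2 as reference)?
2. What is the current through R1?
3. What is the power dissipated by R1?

Nodal analysis, taking node 2 as the 0 V reference.
Source V1 fixes V_0 = 5 V.
KCL at each unknown node (sum of currents leaving = 0; resistances in Ω):
  Node 1: (V_1 - 5)/12000 + (V_1 - 0)/120 + (V_1 - V_3)/47 = 0
  Node 3: (V_3 - V_1)/47 + (V_3 - 0)/75 = 0
Collecting terms (coefficients in siemens):
  0.02969·V_1 - 0.02128·V_3 = 0.0004167
  0.03461·V_3 - 0.02128·V_1 = 0
Determinant D = (0.02969)(0.03461) - (-0.02128)(-0.02128) = 0.000575
V_1 = [(0.0004167)(0.03461) - (-0.02128)(0)]/D = 0.02508 V
V_3 = [(0.02969)(0) - (0.0004167)(-0.02128)]/D = 0.01542 V
Part 1:
  Read off the nodal solution: V_3 = 0.01542 V
Part 2:
  I_R1 = (V_0 - V_1)/R1 = (5 - 0.02508)/12000 = 0.0004146 A
  Magnitude: I_R1 = 0.0004146 A
Part 3:
  I_R1 = (V_0 - V_1)/R1 = (5 - 0.02508)/12000 = 0.0004146 A
  P_R1 = I_R1² × R1 = (0.0004146)² × 12000 = 0.002062 W

Final answers:
1. V_3 = 0.01542 V
2. I_R1 = 0.0004146 A
3. P_R1 = 0.002062 W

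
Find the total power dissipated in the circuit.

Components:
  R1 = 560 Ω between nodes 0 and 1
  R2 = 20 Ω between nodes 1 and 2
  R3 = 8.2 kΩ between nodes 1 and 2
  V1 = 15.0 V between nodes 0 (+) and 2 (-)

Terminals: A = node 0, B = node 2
Nodal analysis, taking node 2 as the 0 V reference.
Source V1 fixes V_0 = 15 V.
KCL at each unknown node (sum of currents leaving = 0; resistances in Ω):
  Node 1: (V_1 - 15)/560 + (V_1 - 0)/20 + (V_1 - 0)/8200 = 0
Collecting terms: 0.05191 × V_1 = 0.02679  =>  V_1 = 0.516 V
Power in each resistor, P = (ΔV)²/R:
  P_R1 = (15 - 0.516)²/560 = 0.3746 W
  P_R2 = (0.516 - 0)²/20 = 0.01331 W
  P_R3 = (0.516 - 0)²/8200 = 0.00003247 W
P_total = P_R1 + P_R2 + P_R3 = 0.388 W

Final answer: 0.388 W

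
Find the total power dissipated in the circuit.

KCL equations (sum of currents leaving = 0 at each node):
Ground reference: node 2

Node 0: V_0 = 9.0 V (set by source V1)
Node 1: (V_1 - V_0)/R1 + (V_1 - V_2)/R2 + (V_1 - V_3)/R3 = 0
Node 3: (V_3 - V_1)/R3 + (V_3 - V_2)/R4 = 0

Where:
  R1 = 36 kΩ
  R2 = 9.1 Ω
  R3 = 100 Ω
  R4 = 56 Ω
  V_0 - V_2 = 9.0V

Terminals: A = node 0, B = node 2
Nodal analysis, taking node 2 as the 0 V reference.
Source V1 fixes V_0 = 9 V.
KCL at each unknown node (sum of currents leaving = 0; resistances in Ω):
  Node 1: (V_1 - 9)/36000 + (V_1 - 0)/9.1 + (V_1 - V_3)/100 = 0
  Node 3: (V_3 - V_1)/100 + (V_3 - 0)/56 = 0
Collecting terms (coefficients in siemens):
  0.1199·V_1 - 0.01·V_3 = 0.00025
  0.02786·V_3 - 0.01·V_1 = 0
Determinant D = (0.1199)(0.02786) - (-0.01)(-0.01) = 0.003241
V_1 = [(0.00025)(0.02786) - (-0.01)(0)]/D = 0.002149 V
V_3 = [(0.1199)(0) - (0.00025)(-0.01)]/D = 0.0007715 V
Power in each resistor, P = (ΔV)²/R:
  P_R1 = (9 - 0.002149)²/36000 = 0.002249 W
  P_R2 = (0.002149 - 0)²/9.1 = 0.0000005075 W
  P_R3 = (0.002149 - 0.0007715)²/100 = 0.00000001898 W
  P_R4 = (0 - 0.0007715)²/56 = 0.00000001063 W
P_total = P_R1 + P_R2 + P_R3 + P_R4 = 0.002249 W

Final answer: 0.002249 W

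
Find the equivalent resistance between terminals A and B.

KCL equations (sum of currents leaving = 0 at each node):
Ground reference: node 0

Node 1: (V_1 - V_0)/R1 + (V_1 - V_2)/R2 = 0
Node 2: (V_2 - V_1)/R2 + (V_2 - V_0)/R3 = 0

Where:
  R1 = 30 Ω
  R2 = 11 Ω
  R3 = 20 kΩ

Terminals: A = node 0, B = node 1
Reduce the network between node 0 (A) and node 1 (B) by series/parallel combination:
  Rs1 = R3 + R2 (series, joined only at node 2) = 20000 + 11 = 20010 Ω
  Rp1 = R1 ‖ Rs1 (parallel, both between nodes 0 and 1) = 1/(1/30 + 1/20010) = 29.96 Ω
R_eq = 29.96 Ω

Final answer: 29.96 Ω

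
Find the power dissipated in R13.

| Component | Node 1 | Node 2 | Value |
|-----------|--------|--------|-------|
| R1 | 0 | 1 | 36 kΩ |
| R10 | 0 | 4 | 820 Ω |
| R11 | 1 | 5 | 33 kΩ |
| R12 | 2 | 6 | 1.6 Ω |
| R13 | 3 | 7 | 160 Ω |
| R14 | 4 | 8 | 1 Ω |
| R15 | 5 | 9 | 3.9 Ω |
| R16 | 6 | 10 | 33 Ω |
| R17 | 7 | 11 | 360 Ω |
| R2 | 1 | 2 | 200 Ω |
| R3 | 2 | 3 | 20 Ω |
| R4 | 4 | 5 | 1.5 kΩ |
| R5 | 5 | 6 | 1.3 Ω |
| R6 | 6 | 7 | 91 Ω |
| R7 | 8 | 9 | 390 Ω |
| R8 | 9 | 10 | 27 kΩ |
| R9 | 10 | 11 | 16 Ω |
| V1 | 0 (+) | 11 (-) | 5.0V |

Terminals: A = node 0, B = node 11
Nodal analysis, taking node 11 as the 0 V reference.
Source V1 fixes V_0 = 5 V.
KCL at each unknown node (sum of currents leaving = 0; resistances in Ω):
  Node 1: (V_1 - 5)/36000 + (V_1 - V_2)/200 + (V_1 - V_5)/33000 = 0
  Node 2: (V_2 - V_1)/200 + (V_2 - V_3)/20 + (V_2 - V_6)/1.6 = 0
  Node 3: (V_3 - V_2)/20 + (V_3 - V_7)/160 = 0
  Node 4: (V_4 - V_5)/1500 + (V_4 - 5)/820 + (V_4 - V_8)/1 = 0
  Node 5: (V_5 - V_4)/1500 + (V_5 - V_6)/1.3 + (V_5 - V_1)/33000 + (V_5 - V_9)/3.9 = 0
  Node 6: (V_6 - V_5)/1.3 + (V_6 - V_7)/91 + (V_6 - V_2)/1.6 + (V_6 - V_10)/33 = 0
  Node 7: (V_7 - V_6)/91 + (V_7 - V_3)/160 + (V_7 - 0)/360 = 0
  Node 8: (V_8 - V_9)/390 + (V_8 - V_4)/1 = 0
  Node 9: (V_9 - V_8)/390 + (V_9 - V_10)/27000 + (V_9 - V_5)/3.9 = 0
  Node 10: (V_10 - V_9)/27000 + (V_10 - 0)/16 + (V_10 - V_6)/33 = 0
Collecting terms (coefficients in siemens):
  0.005058·V_1 - 0.005·V_2 - 0.0000303·V_5 = 0.0001389
  0.68·V_2 - 0.005·V_1 - 0.05·V_3 - 0.625·V_6 = 0
  0.05625·V_3 - 0.05·V_2 - 0.00625·V_7 = 0
  1.002·V_4 - 0.0006667·V_5 - 1·V_8 = 0.006098
  1.026·V_5 - 0.0000303·V_1 - 0.0006667·V_4 - 0.7692·V_6 - 0.2564·V_9 = 0
  1.436·V_6 - 0.625·V_2 - 0.7692·V_5 - 0.01099·V_7 - 0.0303·V_10 = 0
  0.02002·V_7 - 0.00625·V_3 - 0.01099·V_6 = 0
  1.003·V_8 - 1·V_4 - 0.002564·V_9 = 0
  0.259·V_9 - 0.2564·V_5 - 0.002564·V_8 - 0.00003704·V_10 = 0
  0.09284·V_10 - 0.0303·V_6 - 0.00003704·V_9 = 0
Solving these 10 simultaneous equations (Gaussian elimination) gives:
  V_1 = 0.2182 V, V_2 = 0.1917 V, V_3 = 0.1887 V, V_4 = 1.523 V
  V_5 = 0.1973 V, V_6 = 0.1918 V, V_7 = 0.1642 V, V_8 = 1.519 V
  V_9 = 0.2103 V, V_10 = 0.06268 V
I_R13 = (V_3 - V_7)/R13 = (0.1887 - 0.1642)/160 = 0.000153 A
P_R13 = I_R13² × R13 = (0.000153)² × 160 = 0.000003747 W

Final answer: 3.747e-06 W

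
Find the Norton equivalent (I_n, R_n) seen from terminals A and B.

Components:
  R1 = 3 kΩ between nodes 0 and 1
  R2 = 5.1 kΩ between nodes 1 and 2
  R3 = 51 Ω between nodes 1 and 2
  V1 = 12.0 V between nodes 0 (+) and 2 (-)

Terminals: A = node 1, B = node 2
Find the Thévenin equivalent first; then I_n = V_th/R_th and R_n = R_th.
Step 1 — V_th is the open-circuit voltage V_A - V_B (nothing connected across the terminals).
Nodal analysis, taking node 2 as the 0 V reference.
Source V1 fixes V_0 = 12 V.
KCL at each unknown node (sum of currents leaving = 0; resistances in Ω):
  Node 1: (V_1 - 12)/3000 + (V_1 - 0)/5100 + (V_1 - 0)/51 = 0
Collecting terms: 0.02014 × V_1 = 0.004  =>  V_1 = 0.1986 V
V_th = V_1 - V_2 = 0.1986 - 0 = 0.1986 V
Step 2 — R_th: zero the source — replace V1 by a short circuit (node 2 merges into node 0) — and find the resistance seen between A (node 1) and B (node 0).
Reduce the network between node 1 (A) and node 0 (B) by series/parallel combination:
  Rp1 = R1 ‖ R2 ‖ R3 (parallel, all between nodes 0 and 1) = 1/(1/3000 + 1/5100 + 1/51) = 49.66 Ω
R_th = 49.66 Ω
I_n = V_th/R_th = 0.1986/49.66 = 0.004 A, and R_n = R_th = 49.66 Ω

Final answer: I_n = 0.004 A, R_n = 49.66 Ω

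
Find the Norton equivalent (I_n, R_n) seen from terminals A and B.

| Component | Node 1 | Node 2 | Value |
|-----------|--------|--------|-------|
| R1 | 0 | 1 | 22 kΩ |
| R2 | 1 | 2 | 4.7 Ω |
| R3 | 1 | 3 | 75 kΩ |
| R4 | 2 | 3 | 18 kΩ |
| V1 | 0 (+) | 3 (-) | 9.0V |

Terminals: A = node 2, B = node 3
Find the Thévenin equivalent first; then I_n = V_th/R_th and R_n = R_th.
Step 1 — V_th is the open-circuit voltage V_A - V_B (nothing connected across the terminals).
Nodal analysis, taking node 3 as the 0 V reference.
Source V1 fixes V_0 = 9 V.
KCL at each unknown node (sum of currents leaving = 0; resistances in Ω):
  Node 1: (V_1 - 9)/22000 + (V_1 - V_2)/4.7 + (V_1 - 0)/75000 = 0
  Node 2: (V_2 - V_1)/4.7 + (V_2 - 0)/18000 = 0
Collecting terms (coefficients in siemens):
  0.2128·V_1 - 0.2128·V_2 = 0.0004091
  0.2128·V_2 - 0.2128·V_1 = 0
Determinant D = (0.2128)(0.2128) - (-0.2128)(-0.2128) = 0.00002433
V_1 = [(0.0004091)(0.2128) - (-0.2128)(0)]/D = 3.578 V
V_2 = [(0.2128)(0) - (0.0004091)(-0.2128)]/D = 3.577 V
V_th = V_2 - V_3 = 3.577 - 0 = 3.577 V
Step 2 — R_th: zero the source — replace V1 by a short circuit (node 3 merges into node 0) — and find the resistance seen between A (node 2) and B (node 0).
Reduce the network between node 2 (A) and node 0 (B) by series/parallel combination:
  Rp1 = R1 ‖ R3 (parallel, both between nodes 0 and 1) = 1/(1/22000 + 1/75000) = 17010 Ω
  Rs1 = R2 + Rp1 (series, joined only at node 1) = 4.7 + 17010 = 17020 Ω
  Rp2 = R4 ‖ Rs1 (parallel, both between nodes 0 and 2) = 1/(1/18000 + 1/17020) = 8747 Ω
R_th = 8.747 kΩ
I_n = V_th/R_th = 3.577/8747 = 0.000409 A, and R_n = R_th = 8.747 kΩ

Final answer: I_n = 0.000409 A, R_n = 8.747 kΩ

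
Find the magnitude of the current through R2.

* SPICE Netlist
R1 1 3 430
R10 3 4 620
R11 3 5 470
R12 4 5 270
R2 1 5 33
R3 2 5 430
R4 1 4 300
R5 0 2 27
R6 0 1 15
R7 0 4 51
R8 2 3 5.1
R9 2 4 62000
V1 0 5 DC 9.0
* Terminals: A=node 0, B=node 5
Nodal analysis, taking node 5 as the 0 V reference.
Source V1 fixes V_0 = 9 V.
KCL at each unknown node (sum of currents leaving = 0; resistances in Ω):
  Node 1: (V_1 - V_3)/430 + (V_1 - 0)/33 + (V_1 - V_4)/300 + (V_1 - 9)/15 = 0
  Node 2: (V_2 - 0)/430 + (V_2 - 9)/27 + (V_2 - V_3)/5.1 + (V_2 - V_4)/62000 = 0
  Node 3: (V_3 - V_1)/430 + (V_3 - V_2)/5.1 + (V_3 - V_4)/620 + (V_3 - 0)/470 = 0
  Node 4: (V_4 - V_1)/300 + (V_4 - 9)/51 + (V_4 - V_2)/62000 + (V_4 - V_3)/620 + (V_4 - 0)/270 = 0
Collecting terms (coefficients in siemens):
  0.1026·V_1 - 0.002326·V_3 - 0.003333·V_4 = 0.6
  0.2355·V_2 - 0.1961·V_3 - 0.00001613·V_4 = 0.3333
  0.2021·V_3 - 0.002326·V_1 - 0.1961·V_2 - 0.001613·V_4 = 0
  0.02827·V_4 - 0.003333·V_1 - 0.00001613·V_2 - 0.001613·V_3 = 0.1765
Solving these 4 simultaneous equations (Gaussian elimination) gives:
  V_1 = 6.265 V, V_2 = 7.936 V, V_3 = 7.829 V, V_4 = 7.431 V
I_R2 = (V_1 - V_5)/R2 = (6.265 - 0)/33 = 0.1899 A
|I_R2| = 0.1899 A

Final answer: |I_R2| = 0.1899 A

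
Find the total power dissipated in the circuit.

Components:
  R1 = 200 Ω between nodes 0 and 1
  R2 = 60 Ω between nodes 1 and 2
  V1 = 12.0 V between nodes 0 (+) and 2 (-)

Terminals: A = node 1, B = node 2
Nodal analysis, taking node 2 as the 0 V reference.
Source V1 fixes V_0 = 12 V.
KCL at each unknown node (sum of currents leaving = 0; resistances in Ω):
  Node 1: (V_1 - 12)/200 + (V_1 - 0)/60 = 0
Collecting terms: 0.02167 × V_1 = 0.06  =>  V_1 = 2.769 V
Power in each resistor, P = (ΔV)²/R:
  P_R1 = (12 - 2.769)²/200 = 0.426 W
  P_R2 = (2.769 - 0)²/60 = 0.1278 W
P_total = P_R1 + P_R2 = 0.5538 W

Final answer: 0.5538 W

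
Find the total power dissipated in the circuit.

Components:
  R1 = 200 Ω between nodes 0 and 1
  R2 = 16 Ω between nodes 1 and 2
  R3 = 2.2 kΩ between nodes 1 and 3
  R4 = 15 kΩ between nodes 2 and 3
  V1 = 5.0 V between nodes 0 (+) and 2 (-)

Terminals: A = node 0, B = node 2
Nodal analysis, taking node 2 as the 0 V reference.
Source V1 fixes V_0 = 5 V.
KCL at each unknown node (sum of currents leaving = 0; resistances in Ω):
  Node 1: (V_1 - 5)/200 + (V_1 - 0)/16 + (V_1 - V_3)/2200 = 0
  Node 3: (V_3 - V_1)/2200 + (V_3 - 0)/15000 = 0
Collecting terms (coefficients in siemens):
  0.06795·V_1 - 0.0004545·V_3 = 0.025
  0.0005212·V_3 - 0.0004545·V_1 = 0
Determinant D = (0.06795)(0.0005212) - (-0.0004545)(-0.0004545) = 0.00003521
V_1 = [(0.025)(0.0005212) - (-0.0004545)(0)]/D = 0.3701 V
V_3 = [(0.06795)(0) - (0.025)(-0.0004545)]/D = 0.3227 V
Power in each resistor, P = (ΔV)²/R:
  P_R1 = (5 - 0.3701)²/200 = 0.1072 W
  P_R2 = (0.3701 - 0)²/16 = 0.008559 W
  P_R3 = (0.3701 - 0.3227)²/2200 = 0.000001018 W
  P_R4 = (0 - 0.3227)²/15000 = 0.000006943 W
P_total = P_R1 + P_R2 + P_R3 + P_R4 = 0.1157 W

Final answer: 0.1157 W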